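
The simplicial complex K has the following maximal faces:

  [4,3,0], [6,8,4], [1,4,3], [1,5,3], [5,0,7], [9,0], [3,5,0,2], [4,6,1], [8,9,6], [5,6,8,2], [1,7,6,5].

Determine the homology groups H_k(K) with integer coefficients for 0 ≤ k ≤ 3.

H_0 = Z,  H_1 = Z,  H_2 = 0,  H_3 = 0.

Order the vertices as 0 < 1 < 2 < 3 < 4 < 5 < 6 < 7 < 8 < 9. Listing each simplex with vertices in this order, K has dimension 3 with simplices:

  0-simplices (10): [0], [1], [2], [3], [4], [5], [6], [7], [8], [9]
  1-simplices (26): (26 of them)
  2-simplices (19): (19 of them)
  3-simplices (3): [0,2,3,5], [1,5,6,7], [2,5,6,8]

so the chain groups are C_0 ≅ Z^10, C_1 ≅ Z^26, C_2 ≅ Z^19, C_3 ≅ Z^3.

The boundary map ∂_1: C_1 → C_0 is given by ∂[p,q] = [q] − [p]. For instance
  ∂[5,7] = [7] − [5].
The resulting 10×26 matrix has rank 9, and its Smith normal form has invariant factors (1,1,1,1,1,1,1,1,1).

The boundary map ∂_2: C_2 → C_1 acts by ∂[p,q,r] = [q,r] − [p,r] + [p,q]. For instance
  ∂[2,6,8] = [6,8] − [2,8] + [2,6],
  ∂[6,8,9] = [8,9] − [6,9] + [6,8].
This gives a 26×19 integer matrix of rank 16; reducing to Smith normal form yields diagonal entries (1,1,1,1,1,1,1,1,1,1,1,1,1,1,1,1).

∂_3: C_3 → C_2 sends each 3-simplex σ to the alternating sum Σ_i (−1)^i (σ with its i-th vertex removed). For instance
  ∂[1,5,6,7] = [5,6,7] − [1,6,7] + [1,5,7] − [1,5,6],
  ∂[2,5,6,8] = [5,6,8] − [2,6,8] + [2,5,8] − [2,5,6].
The resulting 19×3 matrix has rank 3, and its Smith normal form has invariant factors (1,1,1).

Reading off H_k = ker ∂_k / im ∂_{k+1}:

  H_0: rank C_0 − rank ∂_1 = 10 − 9 = 1, and the invariant factors of ∂_1 are all 1, so H_0 ≅ Z.
  H_1: rank ker ∂_1 − rank ∂_2 = (26 − 9) − 16 = 1, and the invariant factors of ∂_2 are all 1, so H_1 ≅ Z.
  H_2: rank ker ∂_2 − rank ∂_3 = (19 − 16) − 3 = 0, and the invariant factors of ∂_3 are all 1, so H_2 ≅ 0.
  H_3: rank ker ∂_3 − rank ∂_4 = (3 − 3) − 0 = 0, and there is no ∂_4, so H_3 ≅ 0.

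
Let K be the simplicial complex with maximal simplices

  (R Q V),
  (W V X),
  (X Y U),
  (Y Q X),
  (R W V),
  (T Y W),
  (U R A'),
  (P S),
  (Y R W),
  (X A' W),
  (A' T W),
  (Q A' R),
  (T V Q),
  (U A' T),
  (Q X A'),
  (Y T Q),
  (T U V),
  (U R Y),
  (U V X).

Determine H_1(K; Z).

We work with the vertex ordering P < Q < R < S < T < U < V < W < X < Y < A'. The simplices of K, each written with vertices in increasing order, are:

  0-simplices (11): [P], [Q], [R], [S], [T], [U], [V], [W], [X], [Y], [A']
  1-simplices (28): (28 of them)
  2-simplices (18): (18 of them)

Hence C_0 ≅ Z^11, C_1 ≅ Z^28, C_2 ≅ Z^18.

∂_1: C_1 → C_0 sends each edge [p,q] (with p < q) to q − p.
The resulting 11×28 matrix has rank 9, and its Smith normal form has invariant factors (1,1,1,1,1,1,1,1,1).

The boundary map ∂_2: C_2 → C_1 maps a triangle to the signed sum of its edges. For instance
  ∂[Q,T,Y] = [T,Y] − [Q,Y] + [Q,T],
  ∂[V,W,X] = [W,X] − [V,X] + [V,W].
The 28×18 boundary matrix has rank 17 and Smith normal form diag(1,1,1,1,1,1,1,1,1,1,1,1,1,1,1,1,1).

Now H_k = ker ∂_k / im ∂_{k+1}, so:

  H_1: rank ker ∂_1 − rank ∂_2 = (28 − 9) − 17 = 2, and the invariant factors of ∂_2 are all 1, so H_1 ≅ Z^2.

H_1 = Z^2.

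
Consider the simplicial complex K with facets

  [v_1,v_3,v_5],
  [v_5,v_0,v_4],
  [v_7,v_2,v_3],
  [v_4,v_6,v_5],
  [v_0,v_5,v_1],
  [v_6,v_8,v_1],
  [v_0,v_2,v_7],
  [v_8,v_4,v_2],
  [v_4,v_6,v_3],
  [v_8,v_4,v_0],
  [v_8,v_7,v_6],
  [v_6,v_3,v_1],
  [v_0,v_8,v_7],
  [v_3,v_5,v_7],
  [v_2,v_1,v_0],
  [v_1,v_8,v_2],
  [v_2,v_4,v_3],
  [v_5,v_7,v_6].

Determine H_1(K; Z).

Order the vertices as v_0 < v_1 < v_2 < v_3 < v_4 < v_5 < v_6 < v_7 < v_8. Listing each simplex with vertices in this order, K has dimension 2 with simplices:

  0-simplices (9): [v_0], [v_1], [v_2], [v_3], [v_4], [v_5], [v_6], [v_7], [v_8]
  1-simplices (27): (27 of them)
  2-simplices (18): (18 of them)

Hence C_0 ≅ Z^9, C_1 ≅ Z^27, C_2 ≅ Z^18.

∂_1: C_1 → C_0 is given by ∂[p,q] = [q] − [p].
As a 9×27 matrix over Z this has rank 8, with invariant factors (1,1,1,1,1,1,1,1).

Boundary ∂_2: C_2 → C_1 maps a triangle to the signed sum of its edges. For instance
  ∂[v_6,v_7,v_8] = [v_7,v_8] − [v_6,v_8] + [v_6,v_7],
  ∂[v_5,v_6,v_7] = [v_6,v_7] − [v_5,v_7] + [v_5,v_6].
The 27×18 boundary matrix has rank 18 and Smith normal form diag(1,1,1,1,1,1,1,1,1,1,1,1,1,1,1,1,1,2).

Now H_k = ker ∂_k / im ∂_{k+1}, so:

  H_1: rank ker ∂_1 − rank ∂_2 = (27 − 8) − 18 = 1, and ∂_2 has invariant factor 2 > 1, so H_1 ≅ Z ⊕ Z/2Z.

(K is a triangulation of the Klein bottle.)

H_1 ≅ Z ⊕ Z/2Z.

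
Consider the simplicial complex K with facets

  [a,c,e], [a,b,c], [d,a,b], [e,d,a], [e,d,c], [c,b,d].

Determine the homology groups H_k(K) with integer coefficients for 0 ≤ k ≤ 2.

H_0 = Z,  H_1 = 0,  H_2 = Z.

We work with the vertex ordering a < b < c < d < e. The simplices of K, each written with vertices in increasing order, are:

  0-simplices (5): a, b, c, d, e
  1-simplices (9): ab, ac, ad, ae, bc, bd, cd, ce, de
  2-simplices (6): abc, abd, ace, ade, bcd, cde

so the chain groups are C_0 ≅ Z^5, C_1 ≅ Z^9, C_2 ≅ Z^6.

The boundary map ∂_1: C_1 → C_0 maps an edge to its endpoints' difference, ∂[p,q] = q − p. For instance
  ∂de = e − d.
This gives a 5×9 integer matrix of rank 4; reducing to Smith normal form yields diagonal entries (1,1,1,1).

∂_2: C_2 → C_1 sends each 2-simplex [p,q,r] to [q,r] − [p,r] + [p,q]. For instance
  ∂ade = de − ae + ad,
  ∂abc = bc − ac + ab.
The resulting 9×6 matrix has rank 5, and its Smith normal form has invariant factors (1,1,1,1,1).

From H_k ≅ ker(∂_k) / im(∂_{k+1}) we obtain:

  H_0: rank C_0 − rank ∂_1 = 5 − 4 = 1, and the invariant factors of ∂_1 are all 1, so H_0 = Z.
  H_1: rank ker ∂_1 − rank ∂_2 = (9 − 4) − 5 = 0, and the invariant factors of ∂_2 are all 1, so H_1 = 0.
  H_2: rank ker ∂_2 − rank ∂_3 = (6 − 5) − 0 = 1, and there is no ∂_3, so H_2 = Z.

As a check, the Euler characteristic is 5 − 9 + 6 = 2, which agrees with 1 − 0 + 1 = 2.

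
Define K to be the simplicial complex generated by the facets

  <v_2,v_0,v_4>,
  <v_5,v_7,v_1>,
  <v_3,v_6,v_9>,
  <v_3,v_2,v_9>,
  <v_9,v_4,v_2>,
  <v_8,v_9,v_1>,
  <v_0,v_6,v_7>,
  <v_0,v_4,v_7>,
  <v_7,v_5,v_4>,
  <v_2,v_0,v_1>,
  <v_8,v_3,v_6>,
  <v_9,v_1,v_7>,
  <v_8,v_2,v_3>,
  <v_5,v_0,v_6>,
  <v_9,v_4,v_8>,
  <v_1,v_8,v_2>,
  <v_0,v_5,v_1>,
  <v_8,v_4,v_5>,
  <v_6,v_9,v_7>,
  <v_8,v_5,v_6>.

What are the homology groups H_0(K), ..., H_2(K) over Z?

H_0 ≅ Z,  H_1 ≅ Z × Z/2,  H_2 = 0.

K has 10 vertices, 30 edges, 20 triangles.
rank ∂_0 = 0, rank ∂_1 = 9 ⇒ b_0 = 10 − 0 − 9 = 1; all invariant factors of ∂_1 are 1 so no torsion. So H_0 = Z.
rank ∂_1 = 9, rank ∂_2 = 20 ⇒ b_1 = 30 − 9 − 20 = 1; ∂_2 has invariant factor(s) [2] giving torsion. So H_1 = Z × Z/2.
rank ∂_2 = 20, rank ∂_3 = 0 ⇒ b_2 = 20 − 20 − 0 = 0. So H_2 = 0.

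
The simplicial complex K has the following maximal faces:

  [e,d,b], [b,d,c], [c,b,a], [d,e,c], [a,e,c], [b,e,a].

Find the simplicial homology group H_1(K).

We work with the vertex ordering a < b < c < d < e. The simplices of K, each written with vertices in increasing order, are:

  0-simplices (5): a, b, c, d, e
  1-simplices (9): ab, ac, ae, bc, bd, be, cd, ce, de
  2-simplices (6): abc, abe, ace, bcd, bde, cde

Hence C_0 ≅ Z^5, C_1 ≅ Z^9, C_2 ≅ Z^6.

Boundary ∂_1: C_1 → C_0 is given by ∂[p,q] = [q] − [p].
As a 5×9 matrix over Z this has rank 4, with invariant factors (1,1,1,1).

∂_2: C_2 → C_1 maps a triangle to the signed sum of its edges. For instance
  ∂abc = bc − ac + ab,
  ∂bcd = cd − bd + bc.
This gives a 9×6 integer matrix of rank 5; reducing to Smith normal form yields diagonal entries (1,1,1,1,1).

Computing H_k = (kernel of ∂_k) / (image of ∂_{k+1}):

  H_1: rank ker ∂_1 − rank ∂_2 = (9 − 4) − 5 = 0, and the invariant factors of ∂_2 are all 1, so H_1 ≅ 0.

(K is a triangulation of the 2-sphere S^2.)

H_1 = 0.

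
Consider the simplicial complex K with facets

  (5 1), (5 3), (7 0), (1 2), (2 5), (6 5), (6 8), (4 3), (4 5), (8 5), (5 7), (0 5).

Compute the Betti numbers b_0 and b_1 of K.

b_0 = 1, b_1 = 4.

Order the vertices as 0 < 1 < 2 < 3 < 4 < 5 < 6 < 7 < 8. Listing each simplex with vertices in this order, K has dimension 1 with simplices:

  0-simplices (9): [0], [1], [2], [3], [4], [5], [6], [7], [8]
  1-simplices (12): [0,5], [0,7], [1,2], [1,5], [2,5], [3,4], [3,5], [4,5], [5,6], [5,7], [5,8], [6,8]

so the chain groups are C_0 ≅ Z^9, C_1 ≅ Z^12.

Boundary ∂_1: C_1 → C_0 maps an edge to its endpoints' difference, ∂[p,q] = q − p. For instance
  ∂[5,7] = [7] − [5].
This gives a 9×12 integer matrix of rank 8; reducing to Smith normal form yields diagonal entries (1,1,1,1,1,1,1,1).

Reading off H_k = ker ∂_k / im ∂_{k+1}:

  H_0: rank C_0 − rank ∂_1 = 9 − 8 = 1, and the invariant factors of ∂_1 are all 1, so H_0 ≅ Z.
  H_1: rank ker ∂_1 − rank ∂_2 = (12 − 8) − 0 = 4, and there is no ∂_2, so H_1 ≅ Z^4.

Hence the Betti numbers are b_0 = 1, b_1 = 4.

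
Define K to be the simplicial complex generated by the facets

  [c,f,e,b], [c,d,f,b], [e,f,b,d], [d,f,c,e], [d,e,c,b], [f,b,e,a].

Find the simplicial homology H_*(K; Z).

H_0 = Z,  H_1 = 0,  H_2 = 0,  H_3 = Z.

Fix the vertex order a < b < c < d < e < f and write every simplex with vertices in increasing order. Then dim K = 3 and the simplices of K are:

  0-simplices (6): a, b, c, d, e, f
  1-simplices (13): ab, ae, af, bc, bd, be, bf, cd, ce, cf, de, df, ef
  2-simplices (13): abe, abf, aef, bcd, bce, bcf, bde, bdf, bef, cde, cdf, cef, def
  3-simplices (6): abef, bcde, bcdf, bcef, bdef, cdef

giving chain groups C_0 ≅ Z^6, C_1 ≅ Z^13, C_2 ≅ Z^13, C_3 ≅ Z^6.

∂_1: C_1 → C_0 sends each edge [p,q] (with p < q) to q − p.
The resulting 6×13 matrix has rank 5, and its Smith normal form has invariant factors (1,1,1,1,1).

The boundary map ∂_2: C_2 → C_1 maps a triangle to the signed sum of its edges. For instance
  ∂bce = ce − be + bc,
  ∂cef = ef − cf + ce.
As a 13×13 matrix over Z this has rank 8, with invariant factors (1,1,1,1,1,1,1,1).

The boundary map ∂_3: C_3 → C_2 sends each 3-simplex σ to the alternating sum Σ_i (−1)^i (σ with its i-th vertex removed). For instance
  ∂abef = bef − aef + abf − abe,
  ∂bcde = cde − bde + bce − bcd.
The resulting 13×6 matrix has rank 5, and its Smith normal form has invariant factors (1,1,1,1,1).

Now H_k = ker ∂_k / im ∂_{k+1}, so:

  H_0: rank C_0 − rank ∂_1 = 6 − 5 = 1, and the invariant factors of ∂_1 are all 1, so H_0 ≅ Z.
  H_1: rank ker ∂_1 − rank ∂_2 = (13 − 5) − 8 = 0, and the invariant factors of ∂_2 are all 1, so H_1 ≅ 0.
  H_2: rank ker ∂_2 − rank ∂_3 = (13 − 8) − 5 = 0, and the invariant factors of ∂_3 are all 1, so H_2 ≅ 0.
  H_3: rank ker ∂_3 − rank ∂_4 = (6 − 5) − 0 = 1, and there is no ∂_4, so H_3 ≅ Z.

As a check, the Euler characteristic is 6 − 13 + 13 − 6 = 0, which agrees with 1 − 0 + 0 − 1 = 0.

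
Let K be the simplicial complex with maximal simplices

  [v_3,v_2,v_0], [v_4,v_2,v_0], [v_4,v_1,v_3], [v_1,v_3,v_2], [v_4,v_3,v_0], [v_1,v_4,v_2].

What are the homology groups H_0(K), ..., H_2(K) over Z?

Order the vertices as v_0 < v_1 < v_2 < v_3 < v_4. Listing each simplex with vertices in this order, K has dimension 2 with simplices:

  0-simplices (5): [v_0], [v_1], [v_2], [v_3], [v_4]
  1-simplices (9): [v_0,v_2], [v_0,v_3], [v_0,v_4], [v_1,v_2], [v_1,v_3], [v_1,v_4], [v_2,v_3], [v_2,v_4], [v_3,v_4]
  2-simplices (6): [v_0,v_2,v_3], [v_0,v_2,v_4], [v_0,v_3,v_4], [v_1,v_2,v_3], [v_1,v_2,v_4], [v_1,v_3,v_4]

Hence C_0 ≅ Z^5, C_1 ≅ Z^9, C_2 ≅ Z^6.

Boundary ∂_1: C_1 → C_0 maps an edge to its endpoints' difference, ∂[p,q] = q − p. For instance
  ∂[v_3,v_4] = [v_4] − [v_3].
As a 5×9 matrix over Z this has rank 4, with invariant factors (1,1,1,1).

Boundary ∂_2: C_2 → C_1 sends each 2-simplex [p,q,r] to [q,r] − [p,r] + [p,q]. For instance
  ∂[v_1,v_2,v_3] = [v_2,v_3] − [v_1,v_3] + [v_1,v_2],
  ∂[v_0,v_2,v_3] = [v_2,v_3] − [v_0,v_3] + [v_0,v_2].
This gives a 9×6 integer matrix of rank 5; reducing to Smith normal form yields diagonal entries (1,1,1,1,1).

Now H_k = ker ∂_k / im ∂_{k+1}, so:

  H_0: rank C_0 − rank ∂_1 = 5 − 4 = 1, and the invariant factors of ∂_1 are all 1, so H_0 ≅ Z.
  H_1: rank ker ∂_1 − rank ∂_2 = (9 − 4) − 5 = 0, and the invariant factors of ∂_2 are all 1, so H_1 ≅ 0.
  H_2: rank ker ∂_2 − rank ∂_3 = (6 − 5) − 0 = 1, and there is no ∂_3, so H_2 ≅ Z.

H_0 = Z,  H_1 = 0,  H_2 = Z.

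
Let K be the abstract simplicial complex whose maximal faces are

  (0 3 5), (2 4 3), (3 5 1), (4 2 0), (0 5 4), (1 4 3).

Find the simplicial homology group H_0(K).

H_0 ≅ Z.

Order the vertices as 0 < 1 < 2 < 3 < 4 < 5. Listing each simplex with vertices in this order, K has dimension 2 with simplices:

  0-simplices (6): [0], [1], [2], [3], [4], [5]
  1-simplices (12): [0,2], [0,3], [0,4], [0,5], [1,3], [1,4], [1,5], [2,3], [2,4], [3,4], [3,5], [4,5]
  2-simplices (6): [0,2,4], [0,3,5], [0,4,5], [1,3,4], [1,3,5], [2,3,4]

so the chain groups are C_0 ≅ Z^6, C_1 ≅ Z^12, C_2 ≅ Z^6.

∂_1: C_1 → C_0 is given by ∂[p,q] = [q] − [p]. For instance
  ∂[4,5] = [5] − [4].
The 6×12 boundary matrix has rank 5 and Smith normal form diag(1,1,1,1,1).

Boundary ∂_2: C_2 → C_1 acts by ∂[p,q,r] = [q,r] − [p,r] + [p,q]. For instance
  ∂[0,2,4] = [2,4] − [0,4] + [0,2],
  ∂[1,3,4] = [3,4] − [1,4] + [1,3].
The resulting 12×6 matrix has rank 6, and its Smith normal form has invariant factors (1,1,1,1,1,1).

Now H_k = ker ∂_k / im ∂_{k+1}, so:

  H_0: rank C_0 − rank ∂_1 = 6 − 5 = 1, and the invariant factors of ∂_1 are all 1, so H_0 ≅ Z.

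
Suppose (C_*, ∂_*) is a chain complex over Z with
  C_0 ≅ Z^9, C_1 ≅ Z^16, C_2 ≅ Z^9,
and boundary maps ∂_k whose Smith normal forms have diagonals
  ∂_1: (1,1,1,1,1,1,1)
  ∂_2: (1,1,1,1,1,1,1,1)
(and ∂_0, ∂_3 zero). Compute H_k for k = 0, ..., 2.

H_0: b_0 = 9 − 0 − 7 = 2; torsion from ∂_1 factors > 1: none. So H_0 ≅ Z^2.
H_1: b_1 = 16 − 7 − 8 = 1; torsion from ∂_2 factors > 1: none. So H_1 ≅ Z.
H_2: b_2 = 9 − 8 − 0 = 1; torsion from ∂_3 factors > 1: none. So H_2 ≅ Z.

H_0 ≅ Z^2,  H_1 ≅ Z,  H_2 ≅ Z.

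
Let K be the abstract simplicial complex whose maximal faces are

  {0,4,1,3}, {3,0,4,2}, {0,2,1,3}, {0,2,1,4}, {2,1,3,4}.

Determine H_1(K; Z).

H_1 = 0.

Take the total order 0 < 1 < 2 < 3 < 4 on the vertex set. Then K (dimension 3) consists of the simplices:

  0-simplices (5): [0], [1], [2], [3], [4]
  1-simplices (10): [0,1], [0,2], [0,3], [0,4], [1,2], [1,3], [1,4], [2,3], [2,4], [3,4]
  2-simplices (10): [0,1,2], [0,1,3], [0,1,4], [0,2,3], [0,2,4], [0,3,4], [1,2,3], [1,2,4], [1,3,4], [2,3,4]
  3-simplices (5): [0,1,2,3], [0,1,2,4], [0,1,3,4], [0,2,3,4], [1,2,3,4]

Hence C_0 ≅ Z^5, C_1 ≅ Z^10, C_2 ≅ Z^10, C_3 ≅ Z^5.

The boundary map ∂_1: C_1 → C_0 is given by ∂[p,q] = [q] − [p].
The 5×10 boundary matrix has rank 4 and Smith normal form diag(1,1,1,1).

The boundary map ∂_2: C_2 → C_1 maps a triangle to the signed sum of its edges. For instance
  ∂[0,1,3] = [1,3] − [0,3] + [0,1],
  ∂[0,2,4] = [2,4] − [0,4] + [0,2].
This gives a 10×10 integer matrix of rank 6; reducing to Smith normal form yields diagonal entries (1,1,1,1,1,1).

The boundary map ∂_3: C_3 → C_2 sends each 3-simplex σ to the alternating sum Σ_i (−1)^i (σ with its i-th vertex removed). For instance
  ∂[0,1,2,4] = [1,2,4] − [0,2,4] + [0,1,4] − [0,1,2],
  ∂[0,1,3,4] = [1,3,4] − [0,3,4] + [0,1,4] − [0,1,3].
The 10×5 boundary matrix has rank 4 and Smith normal form diag(1,1,1,1).

Computing H_k = (kernel of ∂_k) / (image of ∂_{k+1}):

  H_1: rank ker ∂_1 − rank ∂_2 = (10 − 4) − 6 = 0, and the invariant factors of ∂_2 are all 1, so H_1 ≅ 0.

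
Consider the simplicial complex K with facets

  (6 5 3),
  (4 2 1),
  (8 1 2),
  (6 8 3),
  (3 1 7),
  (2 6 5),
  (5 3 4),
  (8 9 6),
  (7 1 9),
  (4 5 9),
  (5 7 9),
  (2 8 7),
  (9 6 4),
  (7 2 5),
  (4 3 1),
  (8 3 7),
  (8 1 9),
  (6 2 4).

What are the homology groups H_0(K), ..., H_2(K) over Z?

H_0 = Z,  H_1 = Z ⊕ Z/2,  H_2 = 0.

We work with the vertex ordering 1 < 2 < 3 < 4 < 5 < 6 < 7 < 8 < 9. The simplices of K, each written with vertices in increasing order, are:

  0-simplices (9): [1], [2], [3], [4], [5], [6], [7], [8], [9]
  1-simplices (27): (27 of them)
  2-simplices (18): [1,2,4], [1,2,8], [1,3,4], [1,3,7], [1,7,9], [1,8,9], [2,4,6], [2,5,6], [2,5,7], [2,7,8], [3,4,5], [3,5,6], [3,6,8], [3,7,8], [4,5,9], [4,6,9], [5,7,9], [6,8,9]

giving chain groups C_0 ≅ Z^9, C_1 ≅ Z^27, C_2 ≅ Z^18.

Boundary ∂_1: C_1 → C_0 sends each edge [p,q] (with p < q) to q − p. For instance
  ∂[3,6] = [6] − [3].
The resulting 9×27 matrix has rank 8, and its Smith normal form has invariant factors (1,1,1,1,1,1,1,1).

∂_2: C_2 → C_1 acts by ∂[p,q,r] = [q,r] − [p,r] + [p,q]. For instance
  ∂[5,7,9] = [7,9] − [5,9] + [5,7],
  ∂[1,8,9] = [8,9] − [1,9] + [1,8].
As a 27×18 matrix over Z this has rank 18, with invariant factors (1,1,1,1,1,1,1,1,1,1,1,1,1,1,1,1,1,2).

Computing H_k = (kernel of ∂_k) / (image of ∂_{k+1}):

  H_0: rank C_0 − rank ∂_1 = 9 − 8 = 1, and the invariant factors of ∂_1 are all 1, so H_0 = Z.
  H_1: rank ker ∂_1 − rank ∂_2 = (27 − 8) − 18 = 1, and ∂_2 has invariant factor 2 > 1, so H_1 = Z ⊕ Z/2.
  H_2: rank ker ∂_2 − rank ∂_3 = (18 − 18) − 0 = 0, and there is no ∂_3, so H_2 = 0.

(K is a triangulation of the Klein bottle.)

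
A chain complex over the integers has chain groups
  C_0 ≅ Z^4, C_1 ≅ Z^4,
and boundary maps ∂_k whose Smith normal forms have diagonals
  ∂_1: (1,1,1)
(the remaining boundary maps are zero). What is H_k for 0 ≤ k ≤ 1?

H_0 ≅ Z,  H_1 ≅ Z.

H_0: b_0 = 4 − 0 − 3 = 1; torsion from ∂_1 factors > 1: none. So H_0 ≅ Z.
H_1: b_1 = 4 − 3 − 0 = 1; torsion from ∂_2 factors > 1: none. So H_1 ≅ Z.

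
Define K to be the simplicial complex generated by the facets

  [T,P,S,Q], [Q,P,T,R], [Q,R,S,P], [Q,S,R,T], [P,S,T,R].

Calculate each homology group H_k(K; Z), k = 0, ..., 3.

K has 5 vertices, 10 edges, 10 triangles, 5 3-simplices.
rank ∂_0 = 0, rank ∂_1 = 4 ⇒ b_0 = 5 − 0 − 4 = 1; all invariant factors of ∂_1 are 1 so no torsion. So H_0 ≅ Z.
rank ∂_1 = 4, rank ∂_2 = 6 ⇒ b_1 = 10 − 4 − 6 = 0; all invariant factors of ∂_2 are 1 so no torsion. So H_1 ≅ 0.
rank ∂_2 = 6, rank ∂_3 = 4 ⇒ b_2 = 10 − 6 − 4 = 0; all invariant factors of ∂_3 are 1 so no torsion. So H_2 ≅ 0.
rank ∂_3 = 4, rank ∂_4 = 0 ⇒ b_3 = 5 − 4 − 0 = 1. So H_3 ≅ Z.

H_0 ≅ Z,  H_1 = 0,  H_2 = 0,  H_3 ≅ Z.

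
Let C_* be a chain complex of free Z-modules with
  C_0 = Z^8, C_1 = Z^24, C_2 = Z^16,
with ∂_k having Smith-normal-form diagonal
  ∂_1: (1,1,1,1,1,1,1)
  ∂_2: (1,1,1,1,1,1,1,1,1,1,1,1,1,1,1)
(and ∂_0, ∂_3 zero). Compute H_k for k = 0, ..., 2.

H_0 ≅ Z,  H_1 ≅ Z^2,  H_2 ≅ Z.

H_0: b_0 = 8 − 0 − 7 = 1; torsion from ∂_1 factors > 1: none. So H_0 ≅ Z.
H_1: b_1 = 24 − 7 − 15 = 2; torsion from ∂_2 factors > 1: none. So H_1 ≅ Z^2.
H_2: b_2 = 16 − 15 − 0 = 1; torsion from ∂_3 factors > 1: none. So H_2 ≅ Z.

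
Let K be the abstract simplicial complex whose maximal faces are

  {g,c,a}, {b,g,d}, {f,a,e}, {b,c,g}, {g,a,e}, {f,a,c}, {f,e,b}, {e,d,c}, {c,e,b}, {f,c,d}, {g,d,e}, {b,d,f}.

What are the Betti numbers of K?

Fix the vertex order a < b < c < d < e < f < g and write every simplex with vertices in increasing order. Then dim K = 2 and the simplices of K are:

  0-simplices (7): a, b, c, d, e, f, g
  1-simplices (18): ac, ae, af, ag, bc, bd, be, bf, bg, cd, ce, cf, cg, de, df, dg, ef, eg
  2-simplices (12): acf, acg, aef, aeg, bce, bcg, bdf, bdg, bef, cde, cdf, deg

so the chain groups are C_0 ≅ Z^7, C_1 ≅ Z^18, C_2 ≅ Z^12.

∂_1: C_1 → C_0 sends each edge [p,q] (with p < q) to q − p.
The resulting 7×18 matrix has rank 6, and its Smith normal form has invariant factors (1,1,1,1,1,1).

Boundary ∂_2: C_2 → C_1 maps a triangle to the signed sum of its edges. For instance
  ∂bdf = df − bf + bd,
  ∂bef = ef − bf + be.
The 18×12 boundary matrix has rank 12 and Smith normal form diag(1,1,1,1,1,1,1,1,1,1,1,2).

Now H_k = ker ∂_k / im ∂_{k+1}, so:

  H_0: rank C_0 − rank ∂_1 = 7 − 6 = 1, and the invariant factors of ∂_1 are all 1, so H_0 = Z.
  H_1: rank ker ∂_1 − rank ∂_2 = (18 − 6) − 12 = 0, and ∂_2 has invariant factor 2 > 1, so H_1 = Z/2.
  H_2: rank ker ∂_2 − rank ∂_3 = (12 − 12) − 0 = 0, and there is no ∂_3, so H_2 = 0.

Hence the Betti numbers are b_0 = 1, b_1 = 0, b_2 = 0.

b_0 = 1, b_1 = 0, b_2 = 0.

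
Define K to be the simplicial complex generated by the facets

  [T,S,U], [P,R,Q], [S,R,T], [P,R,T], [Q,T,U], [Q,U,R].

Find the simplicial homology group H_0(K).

Fix the vertex order P < Q < R < S < T < U and write every simplex with vertices in increasing order. Then dim K = 2 and the simplices of K are:

  0-simplices (6): P, Q, R, S, T, U
  1-simplices (12): PQ, PR, PT, QR, QT, QU, RS, RT, RU, ST, SU, TU
  2-simplices (6): PQR, PRT, QRU, QTU, RST, STU

giving chain groups C_0 ≅ Z^6, C_1 ≅ Z^12, C_2 ≅ Z^6.

Boundary ∂_1: C_1 → C_0 is given by ∂[p,q] = [q] − [p].
The 6×12 boundary matrix has rank 5 and Smith normal form diag(1,1,1,1,1).

Boundary ∂_2: C_2 → C_1 acts by ∂[p,q,r] = [q,r] − [p,r] + [p,q]. For instance
  ∂QRU = RU − QU + QR,
  ∂PRT = RT − PT + PR.
This gives a 12×6 integer matrix of rank 6; reducing to Smith normal form yields diagonal entries (1,1,1,1,1,1).

Reading off H_k = ker ∂_k / im ∂_{k+1}:

  H_0: rank C_0 − rank ∂_1 = 6 − 5 = 1, and the invariant factors of ∂_1 are all 1, so H_0 ≅ Z.

H_0 ≅ Z.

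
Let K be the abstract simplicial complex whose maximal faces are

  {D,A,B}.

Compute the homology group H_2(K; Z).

We work with the vertex ordering A < B < D. The simplices of K, each written with vertices in increasing order, are:

  0-simplices (3): A, B, D
  1-simplices (3): AB, AD, BD
  2-simplices (1): ABD

giving chain groups C_0 ≅ Z^3, C_1 ≅ Z^3, C_2 ≅ Z^1.

The boundary map ∂_1: C_1 → C_0 is given by ∂[p,q] = [q] − [p].
The 3×3 boundary matrix has rank 2 and Smith normal form diag(1,1).

∂_2: C_2 → C_1 maps a triangle to the signed sum of its edges. For instance
  ∂ABD = BD − AD + AB.
This gives a 3×1 integer matrix of rank 1; reducing to Smith normal form yields diagonal entries (1).

From H_k ≅ ker(∂_k) / im(∂_{k+1}) we obtain:

  H_2: rank ker ∂_2 − rank ∂_3 = (1 − 1) − 0 = 0, and there is no ∂_3, so H_2 ≅ 0.

H_2 = 0.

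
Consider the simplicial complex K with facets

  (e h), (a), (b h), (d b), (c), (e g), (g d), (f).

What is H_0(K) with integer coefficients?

Order the vertices as a < b < c < d < e < f < g < h. Listing each simplex with vertices in this order, K has dimension 1 with simplices:

  0-simplices (8): a, b, c, d, e, f, g, h
  1-simplices (5): bd, bh, dg, eg, eh

giving chain groups C_0 ≅ Z^8, C_1 ≅ Z^5.

The boundary map ∂_1: C_1 → C_0 is given by ∂[p,q] = [q] − [p]. For instance
  ∂bd = d − b.
This gives a 8×5 integer matrix of rank 4; reducing to Smith normal form yields diagonal entries (1,1,1,1).

Computing H_k = (kernel of ∂_k) / (image of ∂_{k+1}):

  H_0: rank C_0 − rank ∂_1 = 8 − 4 = 4, and the invariant factors of ∂_1 are all 1, so H_0 ≅ Z^4.

(K is a triangulation of the disjoint union of a set of 3 points and the circle S^1.)

H_0 ≅ Z^4.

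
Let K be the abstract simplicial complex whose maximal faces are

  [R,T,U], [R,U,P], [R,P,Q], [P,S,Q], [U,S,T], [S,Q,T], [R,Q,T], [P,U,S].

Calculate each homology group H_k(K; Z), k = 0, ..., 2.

H_0 ≅ Z,  H_1 = 0,  H_2 ≅ Z.

K has 6 vertices, 12 edges, 8 triangles.
rank ∂_0 = 0, rank ∂_1 = 5 ⇒ b_0 = 6 − 0 − 5 = 1; all invariant factors of ∂_1 are 1 so no torsion. So H_0 = Z.
rank ∂_1 = 5, rank ∂_2 = 7 ⇒ b_1 = 12 − 5 − 7 = 0; all invariant factors of ∂_2 are 1 so no torsion. So H_1 = 0.
rank ∂_2 = 7, rank ∂_3 = 0 ⇒ b_2 = 8 − 7 − 0 = 1. So H_2 = Z.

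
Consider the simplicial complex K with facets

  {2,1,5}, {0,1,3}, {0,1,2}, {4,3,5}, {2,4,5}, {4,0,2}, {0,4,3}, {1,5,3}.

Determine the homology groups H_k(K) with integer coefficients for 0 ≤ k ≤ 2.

H_0 = Z,  H_1 = 0,  H_2 = Z.

Fix the vertex order 0 < 1 < 2 < 3 < 4 < 5 and write every simplex with vertices in increasing order. Then dim K = 2 and the simplices of K are:

  0-simplices (6): [0], [1], [2], [3], [4], [5]
  1-simplices (12): [0,1], [0,2], [0,3], [0,4], [1,2], [1,3], [1,5], [2,4], [2,5], [3,4], [3,5], [4,5]
  2-simplices (8): [0,1,2], [0,1,3], [0,2,4], [0,3,4], [1,2,5], [1,3,5], [2,4,5], [3,4,5]

giving chain groups C_0 ≅ Z^6, C_1 ≅ Z^12, C_2 ≅ Z^8.

Boundary ∂_1: C_1 → C_0 is given by ∂[p,q] = [q] − [p].
The 6×12 boundary matrix has rank 5 and Smith normal form diag(1,1,1,1,1).

The boundary map ∂_2: C_2 → C_1 sends each 2-simplex [p,q,r] to [q,r] − [p,r] + [p,q]. For instance
  ∂[1,3,5] = [3,5] − [1,5] + [1,3],
  ∂[2,4,5] = [4,5] − [2,5] + [2,4].
The resulting 12×8 matrix has rank 7, and its Smith normal form has invariant factors (1,1,1,1,1,1,1).

Reading off H_k = ker ∂_k / im ∂_{k+1}:

  H_0: rank C_0 − rank ∂_1 = 6 − 5 = 1, and the invariant factors of ∂_1 are all 1, so H_0 = Z.
  H_1: rank ker ∂_1 − rank ∂_2 = (12 − 5) − 7 = 0, and the invariant factors of ∂_2 are all 1, so H_1 = 0.
  H_2: rank ker ∂_2 − rank ∂_3 = (8 − 7) − 0 = 1, and there is no ∂_3, so H_2 = Z.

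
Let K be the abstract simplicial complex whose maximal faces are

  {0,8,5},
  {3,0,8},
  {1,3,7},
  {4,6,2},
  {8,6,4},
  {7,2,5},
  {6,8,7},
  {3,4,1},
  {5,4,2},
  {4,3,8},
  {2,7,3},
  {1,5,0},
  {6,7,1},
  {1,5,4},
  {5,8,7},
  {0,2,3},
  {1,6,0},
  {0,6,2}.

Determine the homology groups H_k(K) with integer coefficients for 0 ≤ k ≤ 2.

H_0 ≅ Z,  H_1 ≅ Z^2,  H_2 ≅ Z.

Take the total order 0 < 1 < 2 < 3 < 4 < 5 < 6 < 7 < 8 on the vertex set. Then K (dimension 2) consists of the simplices:

  0-simplices (9): [0], [1], [2], [3], [4], [5], [6], [7], [8]
  1-simplices (27): (27 of them)
  2-simplices (18): [0,1,5], [0,1,6], [0,2,3], [0,2,6], [0,3,8], [0,5,8], [1,3,4], [1,3,7], [1,4,5], [1,6,7], [2,3,7], [2,4,5], [2,4,6], [2,5,7], [3,4,8], [4,6,8], [5,7,8], [6,7,8]

Hence C_0 ≅ Z^9, C_1 ≅ Z^27, C_2 ≅ Z^18.

∂_1: C_1 → C_0 sends each edge [p,q] (with p < q) to q − p. For instance
  ∂[2,4] = [4] − [2].
The resulting 9×27 matrix has rank 8, and its Smith normal form has invariant factors (1,1,1,1,1,1,1,1).

Boundary ∂_2: C_2 → C_1 acts by ∂[p,q,r] = [q,r] − [p,r] + [p,q]. For instance
  ∂[0,5,8] = [5,8] − [0,8] + [0,5],
  ∂[2,4,5] = [4,5] − [2,5] + [2,4].
As a 27×18 matrix over Z this has rank 17, with invariant factors (1,1,1,1,1,1,1,1,1,1,1,1,1,1,1,1,1).

Reading off H_k = ker ∂_k / im ∂_{k+1}:

  H_0: rank C_0 − rank ∂_1 = 9 − 8 = 1, and the invariant factors of ∂_1 are all 1, so H_0 ≅ Z.
  H_1: rank ker ∂_1 − rank ∂_2 = (27 − 8) − 17 = 2, and the invariant factors of ∂_2 are all 1, so H_1 ≅ Z^2.
  H_2: rank ker ∂_2 − rank ∂_3 = (18 − 17) − 0 = 1, and there is no ∂_3, so H_2 ≅ Z.

As a check, the Euler characteristic is 9 − 27 + 18 = 0, which agrees with 1 − 2 + 1 = 0.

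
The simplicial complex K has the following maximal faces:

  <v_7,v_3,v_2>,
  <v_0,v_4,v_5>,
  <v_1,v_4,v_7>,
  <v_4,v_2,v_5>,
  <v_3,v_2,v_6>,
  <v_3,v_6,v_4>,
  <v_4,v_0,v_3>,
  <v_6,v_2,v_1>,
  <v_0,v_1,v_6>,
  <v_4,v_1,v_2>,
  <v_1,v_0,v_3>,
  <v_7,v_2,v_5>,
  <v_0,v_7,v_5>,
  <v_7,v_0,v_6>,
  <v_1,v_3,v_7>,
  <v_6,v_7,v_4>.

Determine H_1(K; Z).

H_1 ≅ Z^2.

We work with the vertex ordering v_0 < v_1 < v_2 < v_3 < v_4 < v_5 < v_6 < v_7. The simplices of K, each written with vertices in increasing order, are:

  0-simplices (8): [v_0], [v_1], [v_2], [v_3], [v_4], [v_5], [v_6], [v_7]
  1-simplices (24): (24 of them)
  2-simplices (16): (16 of them)

so the chain groups are C_0 ≅ Z^8, C_1 ≅ Z^24, C_2 ≅ Z^16.

∂_1: C_1 → C_0 sends each edge [p,q] (with p < q) to q − p.
The resulting 8×24 matrix has rank 7, and its Smith normal form has invariant factors (1,1,1,1,1,1,1).

Boundary ∂_2: C_2 → C_1 maps a triangle to the signed sum of its edges. For instance
  ∂[v_4,v_6,v_7] = [v_6,v_7] − [v_4,v_7] + [v_4,v_6],
  ∂[v_2,v_5,v_7] = [v_5,v_7] − [v_2,v_7] + [v_2,v_5].
This gives a 24×16 integer matrix of rank 15; reducing to Smith normal form yields diagonal entries (1,1,1,1,1,1,1,1,1,1,1,1,1,1,1).

Computing H_k = (kernel of ∂_k) / (image of ∂_{k+1}):

  H_1: rank ker ∂_1 − rank ∂_2 = (24 − 7) − 15 = 2, and the invariant factors of ∂_2 are all 1, so H_1 = Z^2.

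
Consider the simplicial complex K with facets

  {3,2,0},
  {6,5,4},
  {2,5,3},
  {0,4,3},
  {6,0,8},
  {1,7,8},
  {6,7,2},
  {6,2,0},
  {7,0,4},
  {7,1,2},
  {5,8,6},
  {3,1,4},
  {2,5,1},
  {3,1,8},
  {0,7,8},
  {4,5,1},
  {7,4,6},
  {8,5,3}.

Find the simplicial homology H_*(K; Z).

Order the vertices as 0 < 1 < 2 < 3 < 4 < 5 < 6 < 7 < 8. Listing each simplex with vertices in this order, K has dimension 2 with simplices:

  0-simplices (9): [0], [1], [2], [3], [4], [5], [6], [7], [8]
  1-simplices (27): (27 of them)
  2-simplices (18): [0,2,3], [0,2,6], [0,3,4], [0,4,7], [0,6,8], [0,7,8], [1,2,5], [1,2,7], [1,3,4], [1,3,8], [1,4,5], [1,7,8], [2,3,5], [2,6,7], [3,5,8], [4,5,6], [4,6,7], [5,6,8]

giving chain groups C_0 ≅ Z^9, C_1 ≅ Z^27, C_2 ≅ Z^18.

Boundary ∂_1: C_1 → C_0 sends each edge [p,q] (with p < q) to q − p. For instance
  ∂[2,3] = [3] − [2].
The 9×27 boundary matrix has rank 8 and Smith normal form diag(1,1,1,1,1,1,1,1).

∂_2: C_2 → C_1 maps a triangle to the signed sum of its edges. For instance
  ∂[1,2,5] = [2,5] − [1,5] + [1,2],
  ∂[0,3,4] = [3,4] − [0,4] + [0,3].
This gives a 27×18 integer matrix of rank 18; reducing to Smith normal form yields diagonal entries (1,1,1,1,1,1,1,1,1,1,1,1,1,1,1,1,1,2).

Computing H_k = (kernel of ∂_k) / (image of ∂_{k+1}):

  H_0: rank C_0 − rank ∂_1 = 9 − 8 = 1, and the invariant factors of ∂_1 are all 1, so H_0 = Z.
  H_1: rank ker ∂_1 − rank ∂_2 = (27 − 8) − 18 = 1, and ∂_2 has invariant factor 2 > 1, so H_1 = Z × Z/2.
  H_2: rank ker ∂_2 − rank ∂_3 = (18 − 18) − 0 = 0, and there is no ∂_3, so H_2 = 0.

(K is a triangulation of the Klein bottle.)

H_0 = Z,  H_1 = Z × Z/2,  H_2 = 0.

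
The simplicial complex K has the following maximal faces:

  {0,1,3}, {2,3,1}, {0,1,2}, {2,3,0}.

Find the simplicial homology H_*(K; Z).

Order the vertices as 0 < 1 < 2 < 3. Listing each simplex with vertices in this order, K has dimension 2 with simplices:

  0-simplices (4): [0], [1], [2], [3]
  1-simplices (6): [0,1], [0,2], [0,3], [1,2], [1,3], [2,3]
  2-simplices (4): [0,1,2], [0,1,3], [0,2,3], [1,2,3]

giving chain groups C_0 ≅ Z^4, C_1 ≅ Z^6, C_2 ≅ Z^4.

The boundary map ∂_1: C_1 → C_0 sends each edge [p,q] (with p < q) to q − p. For instance
  ∂[1,2] = [2] − [1].
As a 4×6 matrix over Z this has rank 3, with invariant factors (1,1,1).

Boundary ∂_2: C_2 → C_1 acts by ∂[p,q,r] = [q,r] − [p,r] + [p,q]. For instance
  ∂[0,2,3] = [2,3] − [0,3] + [0,2],
  ∂[0,1,3] = [1,3] − [0,3] + [0,1].
The 6×4 boundary matrix has rank 3 and Smith normal form diag(1,1,1).

From H_k ≅ ker(∂_k) / im(∂_{k+1}) we obtain:

  H_0: rank C_0 − rank ∂_1 = 4 − 3 = 1, and the invariant factors of ∂_1 are all 1, so H_0 = Z.
  H_1: rank ker ∂_1 − rank ∂_2 = (6 − 3) − 3 = 0, and the invariant factors of ∂_2 are all 1, so H_1 = 0.
  H_2: rank ker ∂_2 − rank ∂_3 = (4 − 3) − 0 = 1, and there is no ∂_3, so H_2 = Z.

As a check, the Euler characteristic is 4 − 6 + 4 = 2, which agrees with 1 − 0 + 1 = 2.
(K is a triangulation of the 2-sphere S^2.)

H_0 ≅ Z,  H_1 = 0,  H_2 ≅ Z.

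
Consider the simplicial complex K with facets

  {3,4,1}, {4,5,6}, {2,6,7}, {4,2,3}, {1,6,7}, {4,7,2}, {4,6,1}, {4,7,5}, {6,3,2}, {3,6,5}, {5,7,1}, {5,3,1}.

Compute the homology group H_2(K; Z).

We work with the vertex ordering 1 < 2 < 3 < 4 < 5 < 6 < 7. The simplices of K, each written with vertices in increasing order, are:

  0-simplices (7): [1], [2], [3], [4], [5], [6], [7]
  1-simplices (18): [1,3], [1,4], [1,5], [1,6], [1,7], [2,3], [2,4], [2,6], [2,7], [3,4], [3,5], [3,6], [4,5], [4,6], [4,7], [5,6], [5,7], [6,7]
  2-simplices (12): [1,3,4], [1,3,5], [1,4,6], [1,5,7], [1,6,7], [2,3,4], [2,3,6], [2,4,7], [2,6,7], [3,5,6], [4,5,6], [4,5,7]

giving chain groups C_0 ≅ Z^7, C_1 ≅ Z^18, C_2 ≅ Z^12.

∂_1: C_1 → C_0 sends each edge [p,q] (with p < q) to q − p. For instance
  ∂[4,6] = [6] − [4].
This gives a 7×18 integer matrix of rank 6; reducing to Smith normal form yields diagonal entries (1,1,1,1,1,1).

Boundary ∂_2: C_2 → C_1 sends each 2-simplex [p,q,r] to [q,r] − [p,r] + [p,q]. For instance
  ∂[1,5,7] = [5,7] − [1,7] + [1,5],
  ∂[2,6,7] = [6,7] − [2,7] + [2,6].
As a 18×12 matrix over Z this has rank 12, with invariant factors (1,1,1,1,1,1,1,1,1,1,1,2).

Reading off H_k = ker ∂_k / im ∂_{k+1}:

  H_2: rank ker ∂_2 − rank ∂_3 = (12 − 12) − 0 = 0, and there is no ∂_3, so H_2 = 0.

(K is a triangulation of the real projective plane RP^2.)

H_2 = 0.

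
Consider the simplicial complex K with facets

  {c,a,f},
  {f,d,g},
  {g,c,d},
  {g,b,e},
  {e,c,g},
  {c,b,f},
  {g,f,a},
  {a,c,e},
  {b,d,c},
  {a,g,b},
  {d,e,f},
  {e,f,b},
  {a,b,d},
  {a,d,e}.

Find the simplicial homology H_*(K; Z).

Fix the vertex order a < b < c < d < e < f < g and write every simplex with vertices in increasing order. Then dim K = 2 and the simplices of K are:

  0-simplices (7): a, b, c, d, e, f, g
  1-simplices (21): ab, ac, ad, ae, af, ag, bc, bd, be, bf, bg, cd, ce, cf, cg, de, df, dg, ef, eg, fg
  2-simplices (14): abd, abg, ace, acf, ade, afg, bcd, bcf, bef, beg, cdg, ceg, def, dfg

giving chain groups C_0 ≅ Z^7, C_1 ≅ Z^21, C_2 ≅ Z^14.

Boundary ∂_1: C_1 → C_0 maps an edge to its endpoints' difference, ∂[p,q] = q − p.
As a 7×21 matrix over Z this has rank 6, with invariant factors (1,1,1,1,1,1).

∂_2: C_2 → C_1 maps a triangle to the signed sum of its edges. For instance
  ∂ace = ce − ae + ac,
  ∂cdg = dg − cg + cd.
The resulting 21×14 matrix has rank 13, and its Smith normal form has invariant factors (1,1,1,1,1,1,1,1,1,1,1,1,1).

From H_k ≅ ker(∂_k) / im(∂_{k+1}) we obtain:

  H_0: rank C_0 − rank ∂_1 = 7 − 6 = 1, and the invariant factors of ∂_1 are all 1, so H_0 = Z.
  H_1: rank ker ∂_1 − rank ∂_2 = (21 − 6) − 13 = 2, and the invariant factors of ∂_2 are all 1, so H_1 = Z^2.
  H_2: rank ker ∂_2 − rank ∂_3 = (14 − 13) − 0 = 1, and there is no ∂_3, so H_2 = Z.

H_0 = Z,  H_1 = Z^2,  H_2 = Z.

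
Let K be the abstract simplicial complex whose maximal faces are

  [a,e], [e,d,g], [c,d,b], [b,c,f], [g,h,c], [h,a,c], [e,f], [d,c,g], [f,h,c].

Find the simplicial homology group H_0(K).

H_0 ≅ Z.

K has 8 vertices, 16 edges, 7 triangles.
rank ∂_0 = 0, rank ∂_1 = 7 ⇒ b_0 = 8 − 0 − 7 = 1; all invariant factors of ∂_1 are 1 so no torsion. So H_0 = Z.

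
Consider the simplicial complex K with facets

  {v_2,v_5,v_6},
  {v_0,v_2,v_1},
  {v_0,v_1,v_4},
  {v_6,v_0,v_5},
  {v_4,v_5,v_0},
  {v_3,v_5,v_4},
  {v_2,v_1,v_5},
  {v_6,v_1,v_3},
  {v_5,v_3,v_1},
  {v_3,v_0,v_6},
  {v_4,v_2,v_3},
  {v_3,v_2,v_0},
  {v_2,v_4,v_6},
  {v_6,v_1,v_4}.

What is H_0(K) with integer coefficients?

H_0 = Z.

K has 7 vertices, 21 edges, 14 triangles.
rank ∂_0 = 0, rank ∂_1 = 6 ⇒ b_0 = 7 − 0 − 6 = 1; all invariant factors of ∂_1 are 1 so no torsion. So H_0 = Z.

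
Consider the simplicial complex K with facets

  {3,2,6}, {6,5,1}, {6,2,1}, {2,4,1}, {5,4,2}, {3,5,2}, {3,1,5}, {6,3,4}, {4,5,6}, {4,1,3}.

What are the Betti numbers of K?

b_0 = 1, b_1 = 0, b_2 = 0.

Fix the vertex order 1 < 2 < 3 < 4 < 5 < 6 and write every simplex with vertices in increasing order. Then dim K = 2 and the simplices of K are:

  0-simplices (6): [1], [2], [3], [4], [5], [6]
  1-simplices (15): [1,2], [1,3], [1,4], [1,5], [1,6], [2,3], [2,4], [2,5], [2,6], [3,4], [3,5], [3,6], [4,5], [4,6], [5,6]
  2-simplices (10): [1,2,4], [1,2,6], [1,3,4], [1,3,5], [1,5,6], [2,3,5], [2,3,6], [2,4,5], [3,4,6], [4,5,6]

Hence C_0 ≅ Z^6, C_1 ≅ Z^15, C_2 ≅ Z^10.

∂_1: C_1 → C_0 maps an edge to its endpoints' difference, ∂[p,q] = q − p. For instance
  ∂[5,6] = [6] − [5].
The 6×15 boundary matrix has rank 5 and Smith normal form diag(1,1,1,1,1).

The boundary map ∂_2: C_2 → C_1 maps a triangle to the signed sum of its edges. For instance
  ∂[4,5,6] = [5,6] − [4,6] + [4,5],
  ∂[2,3,6] = [3,6] − [2,6] + [2,3].
The 15×10 boundary matrix has rank 10 and Smith normal form diag(1,1,1,1,1,1,1,1,1,2).

From H_k ≅ ker(∂_k) / im(∂_{k+1}) we obtain:

  H_0: rank C_0 − rank ∂_1 = 6 − 5 = 1, and the invariant factors of ∂_1 are all 1, so H_0 ≅ Z.
  H_1: rank ker ∂_1 − rank ∂_2 = (15 − 5) − 10 = 0, and ∂_2 has invariant factor 2 > 1, so H_1 ≅ Z/2Z.
  H_2: rank ker ∂_2 − rank ∂_3 = (10 − 10) − 0 = 0, and there is no ∂_3, so H_2 ≅ 0.

As a check, the Euler characteristic is 6 − 15 + 10 = 1, which agrees with 1 − 0 + 0 = 1.
(K is a triangulation of the real projective plane RP^2.)

Hence the Betti numbers are b_0 = 1, b_1 = 0, b_2 = 0.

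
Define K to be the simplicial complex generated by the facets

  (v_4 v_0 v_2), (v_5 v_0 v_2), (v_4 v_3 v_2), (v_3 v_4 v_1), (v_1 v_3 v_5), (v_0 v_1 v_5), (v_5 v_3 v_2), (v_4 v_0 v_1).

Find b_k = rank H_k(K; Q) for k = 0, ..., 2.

Fix the vertex order v_0 < v_1 < v_2 < v_3 < v_4 < v_5 and write every simplex with vertices in increasing order. Then dim K = 2 and the simplices of K are:

  0-simplices (6): [v_0], [v_1], [v_2], [v_3], [v_4], [v_5]
  1-simplices (12): [v_0,v_1], [v_0,v_2], [v_0,v_4], [v_0,v_5], [v_1,v_3], [v_1,v_4], [v_1,v_5], [v_2,v_3], [v_2,v_4], [v_2,v_5], [v_3,v_4], [v_3,v_5]
  2-simplices (8): [v_0,v_1,v_4], [v_0,v_1,v_5], [v_0,v_2,v_4], [v_0,v_2,v_5], [v_1,v_3,v_4], [v_1,v_3,v_5], [v_2,v_3,v_4], [v_2,v_3,v_5]

so the chain groups are C_0 ≅ Z^6, C_1 ≅ Z^12, C_2 ≅ Z^8.

Boundary ∂_1: C_1 → C_0 maps an edge to its endpoints' difference, ∂[p,q] = q − p.
This gives a 6×12 integer matrix of rank 5; reducing to Smith normal form yields diagonal entries (1,1,1,1,1).

Boundary ∂_2: C_2 → C_1 acts by ∂[p,q,r] = [q,r] − [p,r] + [p,q]. For instance
  ∂[v_0,v_1,v_5] = [v_1,v_5] − [v_0,v_5] + [v_0,v_1],
  ∂[v_0,v_1,v_4] = [v_1,v_4] − [v_0,v_4] + [v_0,v_1].
This gives a 12×8 integer matrix of rank 7; reducing to Smith normal form yields diagonal entries (1,1,1,1,1,1,1).

Reading off H_k = ker ∂_k / im ∂_{k+1}:

  H_0: rank C_0 − rank ∂_1 = 6 − 5 = 1, and the invariant factors of ∂_1 are all 1, so H_0 = Z.
  H_1: rank ker ∂_1 − rank ∂_2 = (12 − 5) − 7 = 0, and the invariant factors of ∂_2 are all 1, so H_1 = 0.
  H_2: rank ker ∂_2 − rank ∂_3 = (8 − 7) − 0 = 1, and there is no ∂_3, so H_2 = Z.

Hence the Betti numbers are b_0 = 1, b_1 = 0, b_2 = 1.

b_0 = 1, b_1 = 0, b_2 = 1.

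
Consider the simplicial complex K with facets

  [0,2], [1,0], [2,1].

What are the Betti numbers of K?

b_0 = 1, b_1 = 1.

Order the vertices as 0 < 1 < 2. Listing each simplex with vertices in this order, K has dimension 1 with simplices:

  0-simplices (3): [0], [1], [2]
  1-simplices (3): [0,1], [0,2], [1,2]

Hence C_0 ≅ Z^3, C_1 ≅ Z^3.

Boundary ∂_1: C_1 → C_0 is given by ∂[p,q] = [q] − [p]. For instance
  ∂[0,2] = [2] − [0].
The resulting 3×3 matrix has rank 2, and its Smith normal form has invariant factors (1,1).

From H_k ≅ ker(∂_k) / im(∂_{k+1}) we obtain:

  H_0: rank C_0 − rank ∂_1 = 3 − 2 = 1, and the invariant factors of ∂_1 are all 1, so H_0 = Z.
  H_1: rank ker ∂_1 − rank ∂_2 = (3 − 2) − 0 = 1, and there is no ∂_2, so H_1 = Z.

As a check, the Euler characteristic is 3 − 3 = 0, which agrees with 1 − 1 = 0.

Hence the Betti numbers are b_0 = 1, b_1 = 1.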